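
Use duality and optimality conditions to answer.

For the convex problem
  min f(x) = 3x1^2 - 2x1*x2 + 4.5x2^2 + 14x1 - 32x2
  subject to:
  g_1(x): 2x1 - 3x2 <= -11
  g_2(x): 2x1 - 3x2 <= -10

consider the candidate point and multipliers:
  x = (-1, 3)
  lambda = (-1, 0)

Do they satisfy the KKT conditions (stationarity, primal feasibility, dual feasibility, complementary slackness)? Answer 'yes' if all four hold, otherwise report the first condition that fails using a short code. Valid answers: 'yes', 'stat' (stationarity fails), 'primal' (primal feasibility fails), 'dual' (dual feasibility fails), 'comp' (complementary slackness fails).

Gradient of f: grad f(x) = Q x + c = (2, -3)
Constraint values g_i(x) = a_i^T x - b_i:
  g_1((-1, 3)) = 0
  g_2((-1, 3)) = -1
Stationarity residual: grad f(x) + sum_i lambda_i a_i = (0, 0)
  -> stationarity OK
Primal feasibility (all g_i <= 0): OK
Dual feasibility (all lambda_i >= 0): FAILS
Complementary slackness (lambda_i * g_i(x) = 0 for all i): OK

Verdict: the first failing condition is dual_feasibility -> dual.

dual


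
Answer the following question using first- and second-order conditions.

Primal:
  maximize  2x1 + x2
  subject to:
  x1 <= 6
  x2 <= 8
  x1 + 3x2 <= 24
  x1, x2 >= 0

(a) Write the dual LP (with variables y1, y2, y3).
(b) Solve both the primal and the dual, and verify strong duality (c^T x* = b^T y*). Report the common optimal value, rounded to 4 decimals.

The standard primal-dual pair for 'max c^T x s.t. A x <= b, x >= 0' is:
  Dual:  min b^T y  s.t.  A^T y >= c,  y >= 0.

So the dual LP is:
  minimize  6y1 + 8y2 + 24y3
  subject to:
    y1 + y3 >= 2
    y2 + 3y3 >= 1
    y1, y2, y3 >= 0

Solving the primal: x* = (6, 6).
  primal value c^T x* = 18.
Solving the dual: y* = (1.6667, 0, 0.3333).
  dual value b^T y* = 18.
Strong duality: c^T x* = b^T y*. Confirmed.

18


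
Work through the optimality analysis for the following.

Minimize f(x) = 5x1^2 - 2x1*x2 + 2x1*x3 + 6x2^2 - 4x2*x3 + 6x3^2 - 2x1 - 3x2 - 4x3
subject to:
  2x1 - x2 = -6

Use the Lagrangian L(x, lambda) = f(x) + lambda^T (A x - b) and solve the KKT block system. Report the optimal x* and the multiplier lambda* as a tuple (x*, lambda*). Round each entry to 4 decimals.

Form the Lagrangian:
  L(x, lambda) = (1/2) x^T Q x + c^T x + lambda^T (A x - b)
Stationarity (grad_x L = 0): Q x + c + A^T lambda = 0.
Primal feasibility: A x = b.

This gives the KKT block system:
  [ Q   A^T ] [ x     ]   [-c ]
  [ A    0  ] [ lambda ] = [ b ]

Solving the linear system:
  x*      = (-2.3404, 1.3191, 1.1631)
  lambda* = (12.8582)
  f(x*)   = 36.6099

x* = (-2.3404, 1.3191, 1.1631), lambda* = (12.8582)


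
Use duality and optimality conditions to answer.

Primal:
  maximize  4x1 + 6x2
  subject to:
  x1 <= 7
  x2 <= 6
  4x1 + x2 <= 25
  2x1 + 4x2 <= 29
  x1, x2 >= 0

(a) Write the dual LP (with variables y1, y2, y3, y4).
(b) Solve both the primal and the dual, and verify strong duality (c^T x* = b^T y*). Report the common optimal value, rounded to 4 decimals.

The standard primal-dual pair for 'max c^T x s.t. A x <= b, x >= 0' is:
  Dual:  min b^T y  s.t.  A^T y >= c,  y >= 0.

So the dual LP is:
  minimize  7y1 + 6y2 + 25y3 + 29y4
  subject to:
    y1 + 4y3 + 2y4 >= 4
    y2 + y3 + 4y4 >= 6
    y1, y2, y3, y4 >= 0

Solving the primal: x* = (5.0714, 4.7143).
  primal value c^T x* = 48.5714.
Solving the dual: y* = (0, 0, 0.2857, 1.4286).
  dual value b^T y* = 48.5714.
Strong duality: c^T x* = b^T y*. Confirmed.

48.5714


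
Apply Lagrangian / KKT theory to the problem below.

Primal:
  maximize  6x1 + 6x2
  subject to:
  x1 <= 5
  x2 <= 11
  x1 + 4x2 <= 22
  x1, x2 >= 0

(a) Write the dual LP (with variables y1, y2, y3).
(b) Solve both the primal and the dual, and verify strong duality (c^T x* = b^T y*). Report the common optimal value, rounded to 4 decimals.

The standard primal-dual pair for 'max c^T x s.t. A x <= b, x >= 0' is:
  Dual:  min b^T y  s.t.  A^T y >= c,  y >= 0.

So the dual LP is:
  minimize  5y1 + 11y2 + 22y3
  subject to:
    y1 + y3 >= 6
    y2 + 4y3 >= 6
    y1, y2, y3 >= 0

Solving the primal: x* = (5, 4.25).
  primal value c^T x* = 55.5.
Solving the dual: y* = (4.5, 0, 1.5).
  dual value b^T y* = 55.5.
Strong duality: c^T x* = b^T y*. Confirmed.

55.5


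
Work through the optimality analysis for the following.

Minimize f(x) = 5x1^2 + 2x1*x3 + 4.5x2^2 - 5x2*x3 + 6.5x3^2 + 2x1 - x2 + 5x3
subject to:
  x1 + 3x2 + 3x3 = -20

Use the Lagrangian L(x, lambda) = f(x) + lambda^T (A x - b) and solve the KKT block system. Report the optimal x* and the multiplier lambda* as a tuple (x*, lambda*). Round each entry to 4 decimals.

Form the Lagrangian:
  L(x, lambda) = (1/2) x^T Q x + c^T x + lambda^T (A x - b)
Stationarity (grad_x L = 0): Q x + c + A^T lambda = 0.
Primal feasibility: A x = b.

This gives the KKT block system:
  [ Q   A^T ] [ x     ]   [-c ]
  [ A    0  ] [ lambda ] = [ b ]

Solving the linear system:
  x*      = (-0.1705, -3.5412, -3.0686)
  lambda* = (5.8425)
  f(x*)   = 52.3533

x* = (-0.1705, -3.5412, -3.0686), lambda* = (5.8425)


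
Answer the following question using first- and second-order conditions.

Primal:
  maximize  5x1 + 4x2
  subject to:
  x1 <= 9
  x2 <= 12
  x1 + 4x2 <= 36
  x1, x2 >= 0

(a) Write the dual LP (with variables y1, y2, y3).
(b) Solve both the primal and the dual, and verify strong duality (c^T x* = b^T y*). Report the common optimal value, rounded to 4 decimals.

The standard primal-dual pair for 'max c^T x s.t. A x <= b, x >= 0' is:
  Dual:  min b^T y  s.t.  A^T y >= c,  y >= 0.

So the dual LP is:
  minimize  9y1 + 12y2 + 36y3
  subject to:
    y1 + y3 >= 5
    y2 + 4y3 >= 4
    y1, y2, y3 >= 0

Solving the primal: x* = (9, 6.75).
  primal value c^T x* = 72.
Solving the dual: y* = (4, 0, 1).
  dual value b^T y* = 72.
Strong duality: c^T x* = b^T y*. Confirmed.

72


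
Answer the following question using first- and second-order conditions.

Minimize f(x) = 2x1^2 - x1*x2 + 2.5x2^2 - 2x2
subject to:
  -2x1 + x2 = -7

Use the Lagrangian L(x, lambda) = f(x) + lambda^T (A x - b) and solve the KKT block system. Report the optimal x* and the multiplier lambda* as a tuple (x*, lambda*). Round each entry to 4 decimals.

Form the Lagrangian:
  L(x, lambda) = (1/2) x^T Q x + c^T x + lambda^T (A x - b)
Stationarity (grad_x L = 0): Q x + c + A^T lambda = 0.
Primal feasibility: A x = b.

This gives the KKT block system:
  [ Q   A^T ] [ x     ]   [-c ]
  [ A    0  ] [ lambda ] = [ b ]

Solving the linear system:
  x*      = (3.35, -0.3)
  lambda* = (6.85)
  f(x*)   = 24.275

x* = (3.35, -0.3), lambda* = (6.85)


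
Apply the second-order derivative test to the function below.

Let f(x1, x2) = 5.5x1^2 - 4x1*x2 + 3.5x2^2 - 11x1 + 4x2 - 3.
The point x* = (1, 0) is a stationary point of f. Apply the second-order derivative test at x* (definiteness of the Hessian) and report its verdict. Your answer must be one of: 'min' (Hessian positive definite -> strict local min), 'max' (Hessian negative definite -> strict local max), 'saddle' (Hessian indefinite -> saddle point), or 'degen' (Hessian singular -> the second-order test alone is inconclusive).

Compute the Hessian H = grad^2 f:
  H = [[11, -4], [-4, 7]]
Verify stationarity: grad f(x*) = H x* + g = (0, 0).
Eigenvalues of H: 4.5279, 13.4721.
Both eigenvalues > 0, so H is positive definite -> x* is a strict local min.

min


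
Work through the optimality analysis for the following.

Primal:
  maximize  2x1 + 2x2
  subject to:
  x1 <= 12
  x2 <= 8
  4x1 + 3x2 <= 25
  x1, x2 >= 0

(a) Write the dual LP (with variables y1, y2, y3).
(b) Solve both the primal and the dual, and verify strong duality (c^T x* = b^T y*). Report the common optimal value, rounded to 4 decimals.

The standard primal-dual pair for 'max c^T x s.t. A x <= b, x >= 0' is:
  Dual:  min b^T y  s.t.  A^T y >= c,  y >= 0.

So the dual LP is:
  minimize  12y1 + 8y2 + 25y3
  subject to:
    y1 + 4y3 >= 2
    y2 + 3y3 >= 2
    y1, y2, y3 >= 0

Solving the primal: x* = (0.25, 8).
  primal value c^T x* = 16.5.
Solving the dual: y* = (0, 0.5, 0.5).
  dual value b^T y* = 16.5.
Strong duality: c^T x* = b^T y*. Confirmed.

16.5


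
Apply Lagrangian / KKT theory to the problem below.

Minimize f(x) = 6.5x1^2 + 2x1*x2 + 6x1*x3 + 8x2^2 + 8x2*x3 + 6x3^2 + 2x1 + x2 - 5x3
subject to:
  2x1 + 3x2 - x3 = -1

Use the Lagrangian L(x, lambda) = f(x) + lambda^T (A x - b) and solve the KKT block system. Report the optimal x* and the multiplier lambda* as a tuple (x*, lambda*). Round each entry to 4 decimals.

Form the Lagrangian:
  L(x, lambda) = (1/2) x^T Q x + c^T x + lambda^T (A x - b)
Stationarity (grad_x L = 0): Q x + c + A^T lambda = 0.
Primal feasibility: A x = b.

This gives the KKT block system:
  [ Q   A^T ] [ x     ]   [-c ]
  [ A    0  ] [ lambda ] = [ b ]

Solving the linear system:
  x*      = (-0.184, -0.0589, 0.4553)
  lambda* = (-1.111)
  f(x*)   = -1.9073

x* = (-0.184, -0.0589, 0.4553), lambda* = (-1.111)


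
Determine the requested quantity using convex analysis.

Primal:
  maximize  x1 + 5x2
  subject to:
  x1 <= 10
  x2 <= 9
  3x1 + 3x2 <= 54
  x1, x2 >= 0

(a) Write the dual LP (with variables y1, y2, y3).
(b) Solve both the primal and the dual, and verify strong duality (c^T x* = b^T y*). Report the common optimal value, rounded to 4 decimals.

The standard primal-dual pair for 'max c^T x s.t. A x <= b, x >= 0' is:
  Dual:  min b^T y  s.t.  A^T y >= c,  y >= 0.

So the dual LP is:
  minimize  10y1 + 9y2 + 54y3
  subject to:
    y1 + 3y3 >= 1
    y2 + 3y3 >= 5
    y1, y2, y3 >= 0

Solving the primal: x* = (9, 9).
  primal value c^T x* = 54.
Solving the dual: y* = (0, 4, 0.3333).
  dual value b^T y* = 54.
Strong duality: c^T x* = b^T y*. Confirmed.

54


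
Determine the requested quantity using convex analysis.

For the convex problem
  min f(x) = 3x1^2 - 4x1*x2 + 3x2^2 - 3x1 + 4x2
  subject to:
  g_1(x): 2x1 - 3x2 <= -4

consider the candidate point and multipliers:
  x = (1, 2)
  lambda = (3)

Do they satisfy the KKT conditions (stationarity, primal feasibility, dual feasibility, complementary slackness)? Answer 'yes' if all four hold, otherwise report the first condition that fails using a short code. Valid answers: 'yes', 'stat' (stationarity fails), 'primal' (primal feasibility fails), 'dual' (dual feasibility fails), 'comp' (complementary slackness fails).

Gradient of f: grad f(x) = Q x + c = (-5, 12)
Constraint values g_i(x) = a_i^T x - b_i:
  g_1((1, 2)) = 0
Stationarity residual: grad f(x) + sum_i lambda_i a_i = (1, 3)
  -> stationarity FAILS
Primal feasibility (all g_i <= 0): OK
Dual feasibility (all lambda_i >= 0): OK
Complementary slackness (lambda_i * g_i(x) = 0 for all i): OK

Verdict: the first failing condition is stationarity -> stat.

stat


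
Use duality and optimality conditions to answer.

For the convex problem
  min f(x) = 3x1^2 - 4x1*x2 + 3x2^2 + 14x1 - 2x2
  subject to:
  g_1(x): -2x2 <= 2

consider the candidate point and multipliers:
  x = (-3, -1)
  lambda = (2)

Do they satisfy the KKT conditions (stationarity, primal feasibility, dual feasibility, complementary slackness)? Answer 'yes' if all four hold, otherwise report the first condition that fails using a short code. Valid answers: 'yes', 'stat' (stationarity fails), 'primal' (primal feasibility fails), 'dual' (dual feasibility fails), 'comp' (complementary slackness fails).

Gradient of f: grad f(x) = Q x + c = (0, 4)
Constraint values g_i(x) = a_i^T x - b_i:
  g_1((-3, -1)) = 0
Stationarity residual: grad f(x) + sum_i lambda_i a_i = (0, 0)
  -> stationarity OK
Primal feasibility (all g_i <= 0): OK
Dual feasibility (all lambda_i >= 0): OK
Complementary slackness (lambda_i * g_i(x) = 0 for all i): OK

Verdict: yes, KKT holds.

yes


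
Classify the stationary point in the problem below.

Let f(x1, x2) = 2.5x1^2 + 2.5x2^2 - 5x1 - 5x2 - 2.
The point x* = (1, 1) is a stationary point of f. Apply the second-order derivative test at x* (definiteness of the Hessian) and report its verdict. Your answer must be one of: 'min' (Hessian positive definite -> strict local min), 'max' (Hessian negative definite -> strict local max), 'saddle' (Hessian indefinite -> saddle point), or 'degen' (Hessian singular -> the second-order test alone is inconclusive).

Compute the Hessian H = grad^2 f:
  H = [[5, 0], [0, 5]]
Verify stationarity: grad f(x*) = H x* + g = (0, 0).
Eigenvalues of H: 5, 5.
Both eigenvalues > 0, so H is positive definite -> x* is a strict local min.

min


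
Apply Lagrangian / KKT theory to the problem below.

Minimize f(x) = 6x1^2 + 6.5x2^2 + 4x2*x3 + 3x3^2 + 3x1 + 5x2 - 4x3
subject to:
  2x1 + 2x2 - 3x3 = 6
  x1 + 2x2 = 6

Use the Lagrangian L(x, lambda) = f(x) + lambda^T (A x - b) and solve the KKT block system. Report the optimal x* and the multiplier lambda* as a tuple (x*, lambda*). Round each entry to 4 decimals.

Form the Lagrangian:
  L(x, lambda) = (1/2) x^T Q x + c^T x + lambda^T (A x - b)
Stationarity (grad_x L = 0): Q x + c + A^T lambda = 0.
Primal feasibility: A x = b.

This gives the KKT block system:
  [ Q   A^T ] [ x     ]   [-c ]
  [ A    0  ] [ lambda ] = [ b ]

Solving the linear system:
  x*      = (1.12, 2.44, 0.3733)
  lambda* = (2.6667, -21.7733)
  f(x*)   = 64.3533

x* = (1.12, 2.44, 0.3733), lambda* = (2.6667, -21.7733)


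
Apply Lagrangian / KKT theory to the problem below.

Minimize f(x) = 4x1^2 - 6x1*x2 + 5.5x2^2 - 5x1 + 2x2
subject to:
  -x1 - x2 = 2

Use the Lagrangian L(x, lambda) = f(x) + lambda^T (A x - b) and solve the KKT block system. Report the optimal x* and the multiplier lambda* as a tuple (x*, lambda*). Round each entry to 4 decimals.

Form the Lagrangian:
  L(x, lambda) = (1/2) x^T Q x + c^T x + lambda^T (A x - b)
Stationarity (grad_x L = 0): Q x + c + A^T lambda = 0.
Primal feasibility: A x = b.

This gives the KKT block system:
  [ Q   A^T ] [ x     ]   [-c ]
  [ A    0  ] [ lambda ] = [ b ]

Solving the linear system:
  x*      = (-0.871, -1.129)
  lambda* = (-5.1935)
  f(x*)   = 6.2419

x* = (-0.871, -1.129), lambda* = (-5.1935)


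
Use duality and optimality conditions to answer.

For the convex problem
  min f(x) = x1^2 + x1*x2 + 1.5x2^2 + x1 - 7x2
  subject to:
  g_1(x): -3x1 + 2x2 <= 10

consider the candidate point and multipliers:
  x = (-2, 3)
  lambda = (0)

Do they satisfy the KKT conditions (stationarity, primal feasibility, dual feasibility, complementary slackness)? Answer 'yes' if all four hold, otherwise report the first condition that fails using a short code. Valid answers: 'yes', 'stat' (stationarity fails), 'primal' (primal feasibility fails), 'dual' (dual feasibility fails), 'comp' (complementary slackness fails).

Gradient of f: grad f(x) = Q x + c = (0, 0)
Constraint values g_i(x) = a_i^T x - b_i:
  g_1((-2, 3)) = 2
Stationarity residual: grad f(x) + sum_i lambda_i a_i = (0, 0)
  -> stationarity OK
Primal feasibility (all g_i <= 0): FAILS
Dual feasibility (all lambda_i >= 0): OK
Complementary slackness (lambda_i * g_i(x) = 0 for all i): OK

Verdict: the first failing condition is primal_feasibility -> primal.

primal


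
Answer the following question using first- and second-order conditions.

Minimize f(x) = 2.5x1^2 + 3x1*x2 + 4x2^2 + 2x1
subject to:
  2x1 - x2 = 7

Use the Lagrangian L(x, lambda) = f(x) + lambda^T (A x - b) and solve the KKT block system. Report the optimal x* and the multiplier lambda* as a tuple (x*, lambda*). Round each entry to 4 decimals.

Form the Lagrangian:
  L(x, lambda) = (1/2) x^T Q x + c^T x + lambda^T (A x - b)
Stationarity (grad_x L = 0): Q x + c + A^T lambda = 0.
Primal feasibility: A x = b.

This gives the KKT block system:
  [ Q   A^T ] [ x     ]   [-c ]
  [ A    0  ] [ lambda ] = [ b ]

Solving the linear system:
  x*      = (2.6735, -1.6531)
  lambda* = (-5.2041)
  f(x*)   = 20.8878

x* = (2.6735, -1.6531), lambda* = (-5.2041)


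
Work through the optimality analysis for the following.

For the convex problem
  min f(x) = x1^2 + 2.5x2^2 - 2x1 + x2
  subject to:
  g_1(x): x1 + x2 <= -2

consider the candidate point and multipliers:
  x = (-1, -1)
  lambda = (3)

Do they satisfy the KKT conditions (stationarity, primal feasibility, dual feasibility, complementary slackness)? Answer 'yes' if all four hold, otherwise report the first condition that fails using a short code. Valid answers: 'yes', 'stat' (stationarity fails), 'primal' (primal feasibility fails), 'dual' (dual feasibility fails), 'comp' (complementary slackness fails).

Gradient of f: grad f(x) = Q x + c = (-4, -4)
Constraint values g_i(x) = a_i^T x - b_i:
  g_1((-1, -1)) = 0
Stationarity residual: grad f(x) + sum_i lambda_i a_i = (-1, -1)
  -> stationarity FAILS
Primal feasibility (all g_i <= 0): OK
Dual feasibility (all lambda_i >= 0): OK
Complementary slackness (lambda_i * g_i(x) = 0 for all i): OK

Verdict: the first failing condition is stationarity -> stat.

stat


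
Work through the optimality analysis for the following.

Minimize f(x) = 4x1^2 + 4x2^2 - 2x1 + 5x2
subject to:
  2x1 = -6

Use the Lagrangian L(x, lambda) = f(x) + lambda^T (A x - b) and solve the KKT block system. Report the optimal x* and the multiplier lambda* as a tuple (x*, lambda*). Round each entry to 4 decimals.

Form the Lagrangian:
  L(x, lambda) = (1/2) x^T Q x + c^T x + lambda^T (A x - b)
Stationarity (grad_x L = 0): Q x + c + A^T lambda = 0.
Primal feasibility: A x = b.

This gives the KKT block system:
  [ Q   A^T ] [ x     ]   [-c ]
  [ A    0  ] [ lambda ] = [ b ]

Solving the linear system:
  x*      = (-3, -0.625)
  lambda* = (13)
  f(x*)   = 40.4375

x* = (-3, -0.625), lambda* = (13)


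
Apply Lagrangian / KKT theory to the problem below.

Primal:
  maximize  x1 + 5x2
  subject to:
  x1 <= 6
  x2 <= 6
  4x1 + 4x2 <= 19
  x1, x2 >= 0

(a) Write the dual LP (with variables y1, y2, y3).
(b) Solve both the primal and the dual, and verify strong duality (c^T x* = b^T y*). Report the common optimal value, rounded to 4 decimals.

The standard primal-dual pair for 'max c^T x s.t. A x <= b, x >= 0' is:
  Dual:  min b^T y  s.t.  A^T y >= c,  y >= 0.

So the dual LP is:
  minimize  6y1 + 6y2 + 19y3
  subject to:
    y1 + 4y3 >= 1
    y2 + 4y3 >= 5
    y1, y2, y3 >= 0

Solving the primal: x* = (0, 4.75).
  primal value c^T x* = 23.75.
Solving the dual: y* = (0, 0, 1.25).
  dual value b^T y* = 23.75.
Strong duality: c^T x* = b^T y*. Confirmed.

23.75


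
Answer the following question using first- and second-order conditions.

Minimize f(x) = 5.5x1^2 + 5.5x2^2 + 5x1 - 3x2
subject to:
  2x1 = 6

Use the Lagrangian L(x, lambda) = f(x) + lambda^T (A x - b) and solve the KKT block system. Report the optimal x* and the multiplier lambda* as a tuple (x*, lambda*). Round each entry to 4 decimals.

Form the Lagrangian:
  L(x, lambda) = (1/2) x^T Q x + c^T x + lambda^T (A x - b)
Stationarity (grad_x L = 0): Q x + c + A^T lambda = 0.
Primal feasibility: A x = b.

This gives the KKT block system:
  [ Q   A^T ] [ x     ]   [-c ]
  [ A    0  ] [ lambda ] = [ b ]

Solving the linear system:
  x*      = (3, 0.2727)
  lambda* = (-19)
  f(x*)   = 64.0909

x* = (3, 0.2727), lambda* = (-19)


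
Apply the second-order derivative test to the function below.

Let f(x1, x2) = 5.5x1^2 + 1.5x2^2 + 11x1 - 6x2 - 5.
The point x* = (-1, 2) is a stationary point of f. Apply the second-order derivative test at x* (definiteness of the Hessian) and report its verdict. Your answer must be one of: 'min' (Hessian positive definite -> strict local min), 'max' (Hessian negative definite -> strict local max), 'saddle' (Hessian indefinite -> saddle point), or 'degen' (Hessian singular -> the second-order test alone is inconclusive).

Compute the Hessian H = grad^2 f:
  H = [[11, 0], [0, 3]]
Verify stationarity: grad f(x*) = H x* + g = (0, 0).
Eigenvalues of H: 3, 11.
Both eigenvalues > 0, so H is positive definite -> x* is a strict local min.

min


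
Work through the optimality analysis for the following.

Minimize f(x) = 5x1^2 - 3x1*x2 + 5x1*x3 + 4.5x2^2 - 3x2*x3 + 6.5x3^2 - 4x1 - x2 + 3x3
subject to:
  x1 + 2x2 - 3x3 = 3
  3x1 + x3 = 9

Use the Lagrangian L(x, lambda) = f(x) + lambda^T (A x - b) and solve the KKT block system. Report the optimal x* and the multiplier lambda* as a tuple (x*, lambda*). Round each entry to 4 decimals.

Form the Lagrangian:
  L(x, lambda) = (1/2) x^T Q x + c^T x + lambda^T (A x - b)
Stationarity (grad_x L = 0): Q x + c + A^T lambda = 0.
Primal feasibility: A x = b.

This gives the KKT block system:
  [ Q   A^T ] [ x     ]   [-c ]
  [ A    0  ] [ lambda ] = [ b ]

Solving the linear system:
  x*      = (2.916, 0.4198, 0.2519)
  lambda* = (3.3626, -9.5076)
  f(x*)   = 32.0763

x* = (2.916, 0.4198, 0.2519), lambda* = (3.3626, -9.5076)


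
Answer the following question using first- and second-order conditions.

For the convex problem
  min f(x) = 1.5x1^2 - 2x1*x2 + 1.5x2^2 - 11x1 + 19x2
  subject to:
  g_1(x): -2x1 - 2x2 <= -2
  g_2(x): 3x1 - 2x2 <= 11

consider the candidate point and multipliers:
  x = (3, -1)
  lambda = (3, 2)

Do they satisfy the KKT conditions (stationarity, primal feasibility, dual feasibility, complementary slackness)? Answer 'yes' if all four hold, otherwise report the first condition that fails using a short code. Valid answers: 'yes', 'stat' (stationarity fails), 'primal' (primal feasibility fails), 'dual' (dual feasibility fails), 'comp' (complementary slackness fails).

Gradient of f: grad f(x) = Q x + c = (0, 10)
Constraint values g_i(x) = a_i^T x - b_i:
  g_1((3, -1)) = -2
  g_2((3, -1)) = 0
Stationarity residual: grad f(x) + sum_i lambda_i a_i = (0, 0)
  -> stationarity OK
Primal feasibility (all g_i <= 0): OK
Dual feasibility (all lambda_i >= 0): OK
Complementary slackness (lambda_i * g_i(x) = 0 for all i): FAILS

Verdict: the first failing condition is complementary_slackness -> comp.

comp


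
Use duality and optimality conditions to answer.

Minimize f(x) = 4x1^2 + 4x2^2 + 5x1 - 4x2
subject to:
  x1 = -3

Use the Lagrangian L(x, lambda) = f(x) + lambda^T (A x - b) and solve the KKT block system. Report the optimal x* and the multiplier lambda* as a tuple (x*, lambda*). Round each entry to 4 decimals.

Form the Lagrangian:
  L(x, lambda) = (1/2) x^T Q x + c^T x + lambda^T (A x - b)
Stationarity (grad_x L = 0): Q x + c + A^T lambda = 0.
Primal feasibility: A x = b.

This gives the KKT block system:
  [ Q   A^T ] [ x     ]   [-c ]
  [ A    0  ] [ lambda ] = [ b ]

Solving the linear system:
  x*      = (-3, 0.5)
  lambda* = (19)
  f(x*)   = 20

x* = (-3, 0.5), lambda* = (19)


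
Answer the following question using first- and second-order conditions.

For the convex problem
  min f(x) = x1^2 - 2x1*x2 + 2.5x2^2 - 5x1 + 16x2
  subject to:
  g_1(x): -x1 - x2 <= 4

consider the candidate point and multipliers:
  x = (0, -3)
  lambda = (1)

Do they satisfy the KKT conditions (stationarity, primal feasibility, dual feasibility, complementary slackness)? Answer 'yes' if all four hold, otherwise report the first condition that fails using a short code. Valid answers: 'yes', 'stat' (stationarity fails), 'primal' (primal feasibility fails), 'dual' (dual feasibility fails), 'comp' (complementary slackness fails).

Gradient of f: grad f(x) = Q x + c = (1, 1)
Constraint values g_i(x) = a_i^T x - b_i:
  g_1((0, -3)) = -1
Stationarity residual: grad f(x) + sum_i lambda_i a_i = (0, 0)
  -> stationarity OK
Primal feasibility (all g_i <= 0): OK
Dual feasibility (all lambda_i >= 0): OK
Complementary slackness (lambda_i * g_i(x) = 0 for all i): FAILS

Verdict: the first failing condition is complementary_slackness -> comp.

comp


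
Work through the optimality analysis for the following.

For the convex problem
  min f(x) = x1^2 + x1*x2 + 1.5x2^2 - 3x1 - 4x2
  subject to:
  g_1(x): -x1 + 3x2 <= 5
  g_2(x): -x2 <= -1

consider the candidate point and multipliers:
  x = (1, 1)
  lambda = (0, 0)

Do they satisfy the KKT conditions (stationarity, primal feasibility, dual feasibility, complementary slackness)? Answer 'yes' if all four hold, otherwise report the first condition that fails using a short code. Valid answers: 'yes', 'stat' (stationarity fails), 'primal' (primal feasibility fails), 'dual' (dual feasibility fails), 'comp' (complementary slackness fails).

Gradient of f: grad f(x) = Q x + c = (0, 0)
Constraint values g_i(x) = a_i^T x - b_i:
  g_1((1, 1)) = -3
  g_2((1, 1)) = 0
Stationarity residual: grad f(x) + sum_i lambda_i a_i = (0, 0)
  -> stationarity OK
Primal feasibility (all g_i <= 0): OK
Dual feasibility (all lambda_i >= 0): OK
Complementary slackness (lambda_i * g_i(x) = 0 for all i): OK

Verdict: yes, KKT holds.

yes


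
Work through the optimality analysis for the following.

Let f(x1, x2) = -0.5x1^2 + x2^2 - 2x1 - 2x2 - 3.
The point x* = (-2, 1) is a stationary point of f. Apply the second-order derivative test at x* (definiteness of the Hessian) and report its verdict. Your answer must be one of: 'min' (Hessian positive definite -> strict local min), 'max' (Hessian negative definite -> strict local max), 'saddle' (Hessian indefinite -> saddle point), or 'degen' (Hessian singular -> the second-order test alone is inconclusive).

Compute the Hessian H = grad^2 f:
  H = [[-1, 0], [0, 2]]
Verify stationarity: grad f(x*) = H x* + g = (0, 0).
Eigenvalues of H: -1, 2.
Eigenvalues have mixed signs, so H is indefinite -> x* is a saddle point.

saddle


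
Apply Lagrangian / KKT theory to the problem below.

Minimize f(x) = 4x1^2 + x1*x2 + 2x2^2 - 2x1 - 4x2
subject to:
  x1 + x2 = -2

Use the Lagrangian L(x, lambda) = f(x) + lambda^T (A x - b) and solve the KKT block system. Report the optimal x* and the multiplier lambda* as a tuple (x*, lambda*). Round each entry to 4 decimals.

Form the Lagrangian:
  L(x, lambda) = (1/2) x^T Q x + c^T x + lambda^T (A x - b)
Stationarity (grad_x L = 0): Q x + c + A^T lambda = 0.
Primal feasibility: A x = b.

This gives the KKT block system:
  [ Q   A^T ] [ x     ]   [-c ]
  [ A    0  ] [ lambda ] = [ b ]

Solving the linear system:
  x*      = (-0.8, -1.2)
  lambda* = (9.6)
  f(x*)   = 12.8

x* = (-0.8, -1.2), lambda* = (9.6)


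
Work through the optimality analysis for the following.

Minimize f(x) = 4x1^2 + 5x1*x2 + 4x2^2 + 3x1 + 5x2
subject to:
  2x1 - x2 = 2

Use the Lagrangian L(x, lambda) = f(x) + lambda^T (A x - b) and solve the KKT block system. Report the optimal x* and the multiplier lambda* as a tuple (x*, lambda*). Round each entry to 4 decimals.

Form the Lagrangian:
  L(x, lambda) = (1/2) x^T Q x + c^T x + lambda^T (A x - b)
Stationarity (grad_x L = 0): Q x + c + A^T lambda = 0.
Primal feasibility: A x = b.

This gives the KKT block system:
  [ Q   A^T ] [ x     ]   [-c ]
  [ A    0  ] [ lambda ] = [ b ]

Solving the linear system:
  x*      = (0.4833, -1.0333)
  lambda* = (-0.85)
  f(x*)   = -1.0083

x* = (0.4833, -1.0333), lambda* = (-0.85)


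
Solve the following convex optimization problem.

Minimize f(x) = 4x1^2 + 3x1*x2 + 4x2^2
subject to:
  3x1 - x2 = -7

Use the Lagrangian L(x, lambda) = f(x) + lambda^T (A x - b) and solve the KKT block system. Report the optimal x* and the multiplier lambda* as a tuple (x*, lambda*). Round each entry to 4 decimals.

Form the Lagrangian:
  L(x, lambda) = (1/2) x^T Q x + c^T x + lambda^T (A x - b)
Stationarity (grad_x L = 0): Q x + c + A^T lambda = 0.
Primal feasibility: A x = b.

This gives the KKT block system:
  [ Q   A^T ] [ x     ]   [-c ]
  [ A    0  ] [ lambda ] = [ b ]

Solving the linear system:
  x*      = (-1.9286, 1.2143)
  lambda* = (3.9286)
  f(x*)   = 13.75

x* = (-1.9286, 1.2143), lambda* = (3.9286)


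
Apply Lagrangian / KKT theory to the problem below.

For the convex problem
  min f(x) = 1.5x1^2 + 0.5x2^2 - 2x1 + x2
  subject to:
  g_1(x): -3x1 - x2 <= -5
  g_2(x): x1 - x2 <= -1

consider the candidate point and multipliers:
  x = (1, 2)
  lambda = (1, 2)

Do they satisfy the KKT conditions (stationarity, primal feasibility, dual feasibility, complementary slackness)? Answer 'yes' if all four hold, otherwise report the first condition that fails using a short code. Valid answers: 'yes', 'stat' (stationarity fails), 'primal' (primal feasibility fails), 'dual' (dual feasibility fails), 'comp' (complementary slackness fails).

Gradient of f: grad f(x) = Q x + c = (1, 3)
Constraint values g_i(x) = a_i^T x - b_i:
  g_1((1, 2)) = 0
  g_2((1, 2)) = 0
Stationarity residual: grad f(x) + sum_i lambda_i a_i = (0, 0)
  -> stationarity OK
Primal feasibility (all g_i <= 0): OK
Dual feasibility (all lambda_i >= 0): OK
Complementary slackness (lambda_i * g_i(x) = 0 for all i): OK

Verdict: yes, KKT holds.

yes


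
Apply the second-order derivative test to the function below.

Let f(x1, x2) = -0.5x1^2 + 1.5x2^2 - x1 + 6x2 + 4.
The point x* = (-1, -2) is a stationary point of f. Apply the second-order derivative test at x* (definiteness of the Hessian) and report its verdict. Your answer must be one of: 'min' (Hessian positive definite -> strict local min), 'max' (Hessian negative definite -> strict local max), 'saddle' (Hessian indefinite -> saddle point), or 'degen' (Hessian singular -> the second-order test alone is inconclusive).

Compute the Hessian H = grad^2 f:
  H = [[-1, 0], [0, 3]]
Verify stationarity: grad f(x*) = H x* + g = (0, 0).
Eigenvalues of H: -1, 3.
Eigenvalues have mixed signs, so H is indefinite -> x* is a saddle point.

saddle


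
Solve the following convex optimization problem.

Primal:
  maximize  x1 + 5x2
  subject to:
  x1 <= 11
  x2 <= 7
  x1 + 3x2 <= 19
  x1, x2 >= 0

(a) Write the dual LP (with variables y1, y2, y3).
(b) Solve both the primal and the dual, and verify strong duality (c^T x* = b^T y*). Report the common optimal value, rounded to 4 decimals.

The standard primal-dual pair for 'max c^T x s.t. A x <= b, x >= 0' is:
  Dual:  min b^T y  s.t.  A^T y >= c,  y >= 0.

So the dual LP is:
  minimize  11y1 + 7y2 + 19y3
  subject to:
    y1 + y3 >= 1
    y2 + 3y3 >= 5
    y1, y2, y3 >= 0

Solving the primal: x* = (0, 6.3333).
  primal value c^T x* = 31.6667.
Solving the dual: y* = (0, 0, 1.6667).
  dual value b^T y* = 31.6667.
Strong duality: c^T x* = b^T y*. Confirmed.

31.6667


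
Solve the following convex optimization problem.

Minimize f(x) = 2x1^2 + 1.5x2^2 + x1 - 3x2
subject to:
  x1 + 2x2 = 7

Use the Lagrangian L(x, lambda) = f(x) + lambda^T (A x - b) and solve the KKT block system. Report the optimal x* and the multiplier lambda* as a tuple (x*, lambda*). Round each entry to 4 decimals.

Form the Lagrangian:
  L(x, lambda) = (1/2) x^T Q x + c^T x + lambda^T (A x - b)
Stationarity (grad_x L = 0): Q x + c + A^T lambda = 0.
Primal feasibility: A x = b.

This gives the KKT block system:
  [ Q   A^T ] [ x     ]   [-c ]
  [ A    0  ] [ lambda ] = [ b ]

Solving the linear system:
  x*      = (0.5789, 3.2105)
  lambda* = (-3.3158)
  f(x*)   = 7.0789

x* = (0.5789, 3.2105), lambda* = (-3.3158)


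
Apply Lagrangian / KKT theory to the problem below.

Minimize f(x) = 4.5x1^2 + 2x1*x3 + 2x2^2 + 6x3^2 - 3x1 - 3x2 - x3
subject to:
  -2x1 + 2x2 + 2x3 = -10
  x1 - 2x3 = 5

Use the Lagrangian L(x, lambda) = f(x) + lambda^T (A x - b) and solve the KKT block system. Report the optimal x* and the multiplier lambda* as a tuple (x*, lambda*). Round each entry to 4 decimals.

Form the Lagrangian:
  L(x, lambda) = (1/2) x^T Q x + c^T x + lambda^T (A x - b)
Stationarity (grad_x L = 0): Q x + c + A^T lambda = 0.
Primal feasibility: A x = b.

This gives the KKT block system:
  [ Q   A^T ] [ x     ]   [-c ]
  [ A    0  ] [ lambda ] = [ b ]

Solving the linear system:
  x*      = (2, -1.5, -1.5)
  lambda* = (4.5, -3)
  f(x*)   = 30

x* = (2, -1.5, -1.5), lambda* = (4.5, -3)


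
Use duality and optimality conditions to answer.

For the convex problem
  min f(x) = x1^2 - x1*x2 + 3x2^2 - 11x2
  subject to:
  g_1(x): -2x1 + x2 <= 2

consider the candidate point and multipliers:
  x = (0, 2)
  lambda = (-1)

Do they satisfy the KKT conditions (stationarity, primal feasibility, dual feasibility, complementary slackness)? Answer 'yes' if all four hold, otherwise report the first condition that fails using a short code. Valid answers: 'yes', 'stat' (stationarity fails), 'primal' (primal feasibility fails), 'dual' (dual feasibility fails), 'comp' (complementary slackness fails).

Gradient of f: grad f(x) = Q x + c = (-2, 1)
Constraint values g_i(x) = a_i^T x - b_i:
  g_1((0, 2)) = 0
Stationarity residual: grad f(x) + sum_i lambda_i a_i = (0, 0)
  -> stationarity OK
Primal feasibility (all g_i <= 0): OK
Dual feasibility (all lambda_i >= 0): FAILS
Complementary slackness (lambda_i * g_i(x) = 0 for all i): OK

Verdict: the first failing condition is dual_feasibility -> dual.

dual


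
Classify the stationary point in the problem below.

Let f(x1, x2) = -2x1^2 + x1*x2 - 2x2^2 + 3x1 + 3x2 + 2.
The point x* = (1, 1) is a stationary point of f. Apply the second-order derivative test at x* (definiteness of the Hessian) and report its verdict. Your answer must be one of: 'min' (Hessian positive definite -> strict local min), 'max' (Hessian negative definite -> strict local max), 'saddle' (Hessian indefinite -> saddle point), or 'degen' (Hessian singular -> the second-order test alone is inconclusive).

Compute the Hessian H = grad^2 f:
  H = [[-4, 1], [1, -4]]
Verify stationarity: grad f(x*) = H x* + g = (0, 0).
Eigenvalues of H: -5, -3.
Both eigenvalues < 0, so H is negative definite -> x* is a strict local max.

max


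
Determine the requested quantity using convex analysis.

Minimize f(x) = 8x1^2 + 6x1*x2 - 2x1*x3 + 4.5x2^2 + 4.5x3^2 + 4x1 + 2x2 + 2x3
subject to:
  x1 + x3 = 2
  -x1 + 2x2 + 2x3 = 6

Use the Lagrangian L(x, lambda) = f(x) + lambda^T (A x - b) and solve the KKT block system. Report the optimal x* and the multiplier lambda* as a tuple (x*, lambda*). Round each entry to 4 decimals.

Form the Lagrangian:
  L(x, lambda) = (1/2) x^T Q x + c^T x + lambda^T (A x - b)
Stationarity (grad_x L = 0): Q x + c + A^T lambda = 0.
Primal feasibility: A x = b.

This gives the KKT block system:
  [ Q   A^T ] [ x     ]   [-c ]
  [ A    0  ] [ lambda ] = [ b ]

Solving the linear system:
  x*      = (-0.0372, 0.9442, 2.0372)
  lambda* = (-10.1338, -5.1375)
  f(x*)   = 28.4535

x* = (-0.0372, 0.9442, 2.0372), lambda* = (-10.1338, -5.1375)


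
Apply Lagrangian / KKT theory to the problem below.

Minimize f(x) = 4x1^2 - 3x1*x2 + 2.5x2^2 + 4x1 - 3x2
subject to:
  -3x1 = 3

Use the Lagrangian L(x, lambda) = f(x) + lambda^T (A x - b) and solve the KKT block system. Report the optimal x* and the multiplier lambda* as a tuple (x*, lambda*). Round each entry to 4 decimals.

Form the Lagrangian:
  L(x, lambda) = (1/2) x^T Q x + c^T x + lambda^T (A x - b)
Stationarity (grad_x L = 0): Q x + c + A^T lambda = 0.
Primal feasibility: A x = b.

This gives the KKT block system:
  [ Q   A^T ] [ x     ]   [-c ]
  [ A    0  ] [ lambda ] = [ b ]

Solving the linear system:
  x*      = (-1, 0)
  lambda* = (-1.3333)
  f(x*)   = 0

x* = (-1, 0), lambda* = (-1.3333)


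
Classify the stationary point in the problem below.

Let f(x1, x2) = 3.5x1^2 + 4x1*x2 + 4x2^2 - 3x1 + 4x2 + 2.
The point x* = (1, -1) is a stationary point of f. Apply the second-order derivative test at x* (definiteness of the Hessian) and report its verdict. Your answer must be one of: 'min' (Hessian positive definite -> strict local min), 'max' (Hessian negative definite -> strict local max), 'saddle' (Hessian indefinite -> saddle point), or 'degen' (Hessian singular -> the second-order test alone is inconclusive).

Compute the Hessian H = grad^2 f:
  H = [[7, 4], [4, 8]]
Verify stationarity: grad f(x*) = H x* + g = (0, 0).
Eigenvalues of H: 3.4689, 11.5311.
Both eigenvalues > 0, so H is positive definite -> x* is a strict local min.

min


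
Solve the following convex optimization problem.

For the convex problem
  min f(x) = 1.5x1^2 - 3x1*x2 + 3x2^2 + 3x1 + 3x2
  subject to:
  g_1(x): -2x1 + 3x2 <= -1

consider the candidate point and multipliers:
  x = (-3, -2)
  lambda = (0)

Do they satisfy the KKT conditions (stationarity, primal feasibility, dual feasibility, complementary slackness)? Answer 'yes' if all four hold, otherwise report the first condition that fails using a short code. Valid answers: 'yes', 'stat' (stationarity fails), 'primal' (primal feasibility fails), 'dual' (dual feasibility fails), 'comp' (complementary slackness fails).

Gradient of f: grad f(x) = Q x + c = (0, 0)
Constraint values g_i(x) = a_i^T x - b_i:
  g_1((-3, -2)) = 1
Stationarity residual: grad f(x) + sum_i lambda_i a_i = (0, 0)
  -> stationarity OK
Primal feasibility (all g_i <= 0): FAILS
Dual feasibility (all lambda_i >= 0): OK
Complementary slackness (lambda_i * g_i(x) = 0 for all i): OK

Verdict: the first failing condition is primal_feasibility -> primal.

primal


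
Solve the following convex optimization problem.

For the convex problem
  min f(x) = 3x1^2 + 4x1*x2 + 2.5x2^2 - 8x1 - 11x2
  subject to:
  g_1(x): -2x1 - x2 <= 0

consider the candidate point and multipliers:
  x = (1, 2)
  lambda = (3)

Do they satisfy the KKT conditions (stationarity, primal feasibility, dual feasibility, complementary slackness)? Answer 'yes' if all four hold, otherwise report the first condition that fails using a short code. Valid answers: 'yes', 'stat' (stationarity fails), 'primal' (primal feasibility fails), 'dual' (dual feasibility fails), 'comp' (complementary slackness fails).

Gradient of f: grad f(x) = Q x + c = (6, 3)
Constraint values g_i(x) = a_i^T x - b_i:
  g_1((1, 2)) = -4
Stationarity residual: grad f(x) + sum_i lambda_i a_i = (0, 0)
  -> stationarity OK
Primal feasibility (all g_i <= 0): OK
Dual feasibility (all lambda_i >= 0): OK
Complementary slackness (lambda_i * g_i(x) = 0 for all i): FAILS

Verdict: the first failing condition is complementary_slackness -> comp.

comp


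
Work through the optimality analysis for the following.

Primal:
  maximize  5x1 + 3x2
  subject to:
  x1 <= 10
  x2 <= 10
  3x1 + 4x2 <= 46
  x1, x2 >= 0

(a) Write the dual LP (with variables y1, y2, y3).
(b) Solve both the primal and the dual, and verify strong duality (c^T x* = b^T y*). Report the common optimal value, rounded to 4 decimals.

The standard primal-dual pair for 'max c^T x s.t. A x <= b, x >= 0' is:
  Dual:  min b^T y  s.t.  A^T y >= c,  y >= 0.

So the dual LP is:
  minimize  10y1 + 10y2 + 46y3
  subject to:
    y1 + 3y3 >= 5
    y2 + 4y3 >= 3
    y1, y2, y3 >= 0

Solving the primal: x* = (10, 4).
  primal value c^T x* = 62.
Solving the dual: y* = (2.75, 0, 0.75).
  dual value b^T y* = 62.
Strong duality: c^T x* = b^T y*. Confirmed.

62


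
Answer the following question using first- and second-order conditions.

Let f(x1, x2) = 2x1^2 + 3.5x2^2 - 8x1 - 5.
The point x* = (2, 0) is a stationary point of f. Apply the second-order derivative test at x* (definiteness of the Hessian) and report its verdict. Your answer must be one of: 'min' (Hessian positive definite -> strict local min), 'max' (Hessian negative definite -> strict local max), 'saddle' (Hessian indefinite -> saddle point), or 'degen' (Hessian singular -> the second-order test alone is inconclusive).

Compute the Hessian H = grad^2 f:
  H = [[4, 0], [0, 7]]
Verify stationarity: grad f(x*) = H x* + g = (0, 0).
Eigenvalues of H: 4, 7.
Both eigenvalues > 0, so H is positive definite -> x* is a strict local min.

min


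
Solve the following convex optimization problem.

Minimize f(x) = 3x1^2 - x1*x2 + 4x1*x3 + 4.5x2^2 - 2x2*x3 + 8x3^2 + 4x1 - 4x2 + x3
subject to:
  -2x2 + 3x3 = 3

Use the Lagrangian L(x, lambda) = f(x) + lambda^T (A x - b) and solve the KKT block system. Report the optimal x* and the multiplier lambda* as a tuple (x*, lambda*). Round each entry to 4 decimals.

Form the Lagrangian:
  L(x, lambda) = (1/2) x^T Q x + c^T x + lambda^T (A x - b)
Stationarity (grad_x L = 0): Q x + c + A^T lambda = 0.
Primal feasibility: A x = b.

This gives the KKT block system:
  [ Q   A^T ] [ x     ]   [-c ]
  [ A    0  ] [ lambda ] = [ b ]

Solving the linear system:
  x*      = (-1.2668, -0.2397, 0.8402)
  lambda* = (-3.2853)
  f(x*)   = 3.2939

x* = (-1.2668, -0.2397, 0.8402), lambda* = (-3.2853)


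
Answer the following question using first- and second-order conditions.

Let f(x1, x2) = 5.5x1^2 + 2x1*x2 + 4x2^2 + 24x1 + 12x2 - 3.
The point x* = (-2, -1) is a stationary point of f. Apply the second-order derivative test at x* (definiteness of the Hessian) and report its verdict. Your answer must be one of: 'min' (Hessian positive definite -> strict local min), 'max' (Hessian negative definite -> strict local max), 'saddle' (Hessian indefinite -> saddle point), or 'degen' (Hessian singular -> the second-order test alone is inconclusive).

Compute the Hessian H = grad^2 f:
  H = [[11, 2], [2, 8]]
Verify stationarity: grad f(x*) = H x* + g = (0, 0).
Eigenvalues of H: 7, 12.
Both eigenvalues > 0, so H is positive definite -> x* is a strict local min.

min
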